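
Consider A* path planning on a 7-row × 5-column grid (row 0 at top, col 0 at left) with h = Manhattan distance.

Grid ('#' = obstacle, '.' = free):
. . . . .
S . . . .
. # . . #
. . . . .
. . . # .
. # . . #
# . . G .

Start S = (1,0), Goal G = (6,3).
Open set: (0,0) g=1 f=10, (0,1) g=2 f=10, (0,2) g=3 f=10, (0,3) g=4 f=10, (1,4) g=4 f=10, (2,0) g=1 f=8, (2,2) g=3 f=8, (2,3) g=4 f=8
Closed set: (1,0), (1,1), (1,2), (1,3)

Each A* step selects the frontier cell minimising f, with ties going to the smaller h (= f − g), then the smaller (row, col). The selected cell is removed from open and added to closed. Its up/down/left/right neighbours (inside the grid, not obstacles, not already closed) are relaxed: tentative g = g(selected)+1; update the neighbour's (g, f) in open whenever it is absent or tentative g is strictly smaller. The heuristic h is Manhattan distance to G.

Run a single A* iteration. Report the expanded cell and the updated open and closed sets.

expanded=(2,3); open=[(0,0) g=1 f=10, (0,1) g=2 f=10, (0,2) g=3 f=10, (0,3) g=4 f=10, (1,4) g=4 f=10, (2,0) g=1 f=8, (2,2) g=3 f=8, (3,3) g=5 f=8]; closed=[(1,0), (1,1), (1,2), (1,3), (2,3)]

step 1: expand (2,3) (f=8, h=4) → closed; open now [(0,0) g=1 f=10, (0,1) g=2 f=10, (0,2) g=3 f=10, (0,3) g=4 f=10, (1,4) g=4 f=10, (2,0) g=1 f=8, (2,2) g=3 f=8, (3,3) g=5 f=8]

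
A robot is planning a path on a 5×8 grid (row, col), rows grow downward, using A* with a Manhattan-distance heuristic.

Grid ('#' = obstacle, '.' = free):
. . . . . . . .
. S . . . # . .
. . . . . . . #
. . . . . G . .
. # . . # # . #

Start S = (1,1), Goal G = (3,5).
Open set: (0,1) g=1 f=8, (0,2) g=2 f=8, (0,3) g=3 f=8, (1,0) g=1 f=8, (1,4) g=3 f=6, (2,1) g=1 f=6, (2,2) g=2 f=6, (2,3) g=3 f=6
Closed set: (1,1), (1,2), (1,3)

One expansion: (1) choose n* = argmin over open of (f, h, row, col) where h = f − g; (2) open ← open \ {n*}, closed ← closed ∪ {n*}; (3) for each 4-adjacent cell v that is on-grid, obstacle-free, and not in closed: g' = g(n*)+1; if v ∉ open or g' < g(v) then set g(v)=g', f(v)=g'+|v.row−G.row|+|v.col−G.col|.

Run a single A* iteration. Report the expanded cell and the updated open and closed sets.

step 1: expand (1,4) (f=6, h=3) → closed; open now [(0,1) g=1 f=8, (0,2) g=2 f=8, (0,3) g=3 f=8, (0,4) g=4 f=8, (1,0) g=1 f=8, (2,1) g=1 f=6, (2,2) g=2 f=6, (2,3) g=3 f=6, (2,4) g=4 f=6]

expanded=(1,4); open=[(0,1) g=1 f=8, (0,2) g=2 f=8, (0,3) g=3 f=8, (0,4) g=4 f=8, (1,0) g=1 f=8, (2,1) g=1 f=6, (2,2) g=2 f=6, (2,3) g=3 f=6, (2,4) g=4 f=6]; closed=[(1,1), (1,2), (1,3), (1,4)]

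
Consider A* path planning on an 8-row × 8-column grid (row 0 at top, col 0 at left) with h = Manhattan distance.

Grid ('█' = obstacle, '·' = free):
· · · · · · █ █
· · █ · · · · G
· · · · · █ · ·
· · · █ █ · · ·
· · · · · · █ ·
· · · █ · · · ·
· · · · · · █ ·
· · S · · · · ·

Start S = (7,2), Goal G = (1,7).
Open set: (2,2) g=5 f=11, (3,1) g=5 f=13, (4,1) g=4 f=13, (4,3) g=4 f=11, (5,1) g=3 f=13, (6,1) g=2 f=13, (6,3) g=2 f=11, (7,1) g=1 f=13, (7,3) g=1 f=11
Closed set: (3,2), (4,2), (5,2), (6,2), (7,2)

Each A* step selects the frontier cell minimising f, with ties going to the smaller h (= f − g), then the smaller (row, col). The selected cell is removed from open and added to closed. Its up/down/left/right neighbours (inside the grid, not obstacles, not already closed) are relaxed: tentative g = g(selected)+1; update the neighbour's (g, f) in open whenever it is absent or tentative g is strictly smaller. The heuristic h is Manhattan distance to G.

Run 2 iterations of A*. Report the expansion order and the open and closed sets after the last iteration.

step 1: expand (2,2) (f=11, h=6) → closed; open now [(2,1) g=6 f=13, (2,3) g=6 f=11, (3,1) g=5 f=13, (4,1) g=4 f=13, (4,3) g=4 f=11, (5,1) g=3 f=13, (6,1) g=2 f=13, (6,3) g=2 f=11, (7,1) g=1 f=13, (7,3) g=1 f=11]
step 2: expand (2,3) (f=11, h=5) → closed; open now [(1,3) g=7 f=11, (2,1) g=6 f=13, (2,4) g=7 f=11, (3,1) g=5 f=13, (4,1) g=4 f=13, (4,3) g=4 f=11, (5,1) g=3 f=13, (6,1) g=2 f=13, (6,3) g=2 f=11, (7,1) g=1 f=13, (7,3) g=1 f=11]

order=[(2,2) → (2,3)]; open=[(1,3) g=7 f=11, (2,1) g=6 f=13, (2,4) g=7 f=11, (3,1) g=5 f=13, (4,1) g=4 f=13, (4,3) g=4 f=11, (5,1) g=3 f=13, (6,1) g=2 f=13, (6,3) g=2 f=11, (7,1) g=1 f=13, (7,3) g=1 f=11]; closed=[(2,2), (2,3), (3,2), (4,2), (5,2), (6,2), (7,2)]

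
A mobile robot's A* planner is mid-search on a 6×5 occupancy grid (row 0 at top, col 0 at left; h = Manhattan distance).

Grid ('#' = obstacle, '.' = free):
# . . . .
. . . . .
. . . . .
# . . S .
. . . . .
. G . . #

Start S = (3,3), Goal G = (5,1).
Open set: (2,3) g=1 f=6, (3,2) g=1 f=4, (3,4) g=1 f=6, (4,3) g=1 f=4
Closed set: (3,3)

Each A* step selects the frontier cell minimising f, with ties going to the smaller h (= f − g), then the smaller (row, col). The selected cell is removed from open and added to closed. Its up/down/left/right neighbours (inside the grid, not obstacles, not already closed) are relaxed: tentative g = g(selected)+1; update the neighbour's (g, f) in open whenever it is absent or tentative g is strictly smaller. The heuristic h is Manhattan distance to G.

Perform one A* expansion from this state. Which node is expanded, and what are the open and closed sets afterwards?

expanded=(3,2); open=[(2,2) g=2 f=6, (2,3) g=1 f=6, (3,1) g=2 f=4, (3,4) g=1 f=6, (4,2) g=2 f=4, (4,3) g=1 f=4]; closed=[(3,2), (3,3)]

step 1: expand (3,2) (f=4, h=3) → closed; open now [(2,2) g=2 f=6, (2,3) g=1 f=6, (3,1) g=2 f=4, (3,4) g=1 f=6, (4,2) g=2 f=4, (4,3) g=1 f=4]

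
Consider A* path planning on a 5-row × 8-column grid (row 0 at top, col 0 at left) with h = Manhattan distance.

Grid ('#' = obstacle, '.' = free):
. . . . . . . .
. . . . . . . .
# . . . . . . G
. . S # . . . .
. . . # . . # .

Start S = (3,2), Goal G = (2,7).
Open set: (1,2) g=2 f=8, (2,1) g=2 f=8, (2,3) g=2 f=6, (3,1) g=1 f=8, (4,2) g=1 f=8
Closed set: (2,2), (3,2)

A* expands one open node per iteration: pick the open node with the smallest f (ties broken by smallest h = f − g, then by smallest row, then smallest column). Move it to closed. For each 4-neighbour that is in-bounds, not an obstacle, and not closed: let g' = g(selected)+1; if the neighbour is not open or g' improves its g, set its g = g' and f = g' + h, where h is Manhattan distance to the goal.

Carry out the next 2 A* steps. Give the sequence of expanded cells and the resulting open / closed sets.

step 1: expand (2,3) (f=6, h=4) → closed; open now [(1,2) g=2 f=8, (1,3) g=3 f=8, (2,1) g=2 f=8, (2,4) g=3 f=6, (3,1) g=1 f=8, (4,2) g=1 f=8]
step 2: expand (2,4) (f=6, h=3) → closed; open now [(1,2) g=2 f=8, (1,3) g=3 f=8, (1,4) g=4 f=8, (2,1) g=2 f=8, (2,5) g=4 f=6, (3,1) g=1 f=8, (3,4) g=4 f=8, (4,2) g=1 f=8]

order=[(2,3) → (2,4)]; open=[(1,2) g=2 f=8, (1,3) g=3 f=8, (1,4) g=4 f=8, (2,1) g=2 f=8, (2,5) g=4 f=6, (3,1) g=1 f=8, (3,4) g=4 f=8, (4,2) g=1 f=8]; closed=[(2,2), (2,3), (2,4), (3,2)]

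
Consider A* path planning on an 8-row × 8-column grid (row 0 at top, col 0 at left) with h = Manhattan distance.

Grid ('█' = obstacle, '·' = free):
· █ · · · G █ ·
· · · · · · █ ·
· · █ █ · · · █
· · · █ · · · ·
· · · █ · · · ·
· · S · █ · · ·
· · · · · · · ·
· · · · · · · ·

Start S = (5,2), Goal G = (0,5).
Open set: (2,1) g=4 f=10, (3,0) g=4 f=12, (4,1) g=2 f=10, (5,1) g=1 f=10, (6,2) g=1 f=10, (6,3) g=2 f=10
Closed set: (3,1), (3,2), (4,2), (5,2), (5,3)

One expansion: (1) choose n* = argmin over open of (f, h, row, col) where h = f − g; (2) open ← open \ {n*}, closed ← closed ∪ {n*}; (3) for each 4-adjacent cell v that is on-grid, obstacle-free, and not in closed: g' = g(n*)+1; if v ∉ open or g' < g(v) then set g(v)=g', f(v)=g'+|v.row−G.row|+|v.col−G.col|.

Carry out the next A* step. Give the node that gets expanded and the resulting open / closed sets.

expanded=(2,1); open=[(1,1) g=5 f=10, (2,0) g=5 f=12, (3,0) g=4 f=12, (4,1) g=2 f=10, (5,1) g=1 f=10, (6,2) g=1 f=10, (6,3) g=2 f=10]; closed=[(2,1), (3,1), (3,2), (4,2), (5,2), (5,3)]

step 1: expand (2,1) (f=10, h=6) → closed; open now [(1,1) g=5 f=10, (2,0) g=5 f=12, (3,0) g=4 f=12, (4,1) g=2 f=10, (5,1) g=1 f=10, (6,2) g=1 f=10, (6,3) g=2 f=10]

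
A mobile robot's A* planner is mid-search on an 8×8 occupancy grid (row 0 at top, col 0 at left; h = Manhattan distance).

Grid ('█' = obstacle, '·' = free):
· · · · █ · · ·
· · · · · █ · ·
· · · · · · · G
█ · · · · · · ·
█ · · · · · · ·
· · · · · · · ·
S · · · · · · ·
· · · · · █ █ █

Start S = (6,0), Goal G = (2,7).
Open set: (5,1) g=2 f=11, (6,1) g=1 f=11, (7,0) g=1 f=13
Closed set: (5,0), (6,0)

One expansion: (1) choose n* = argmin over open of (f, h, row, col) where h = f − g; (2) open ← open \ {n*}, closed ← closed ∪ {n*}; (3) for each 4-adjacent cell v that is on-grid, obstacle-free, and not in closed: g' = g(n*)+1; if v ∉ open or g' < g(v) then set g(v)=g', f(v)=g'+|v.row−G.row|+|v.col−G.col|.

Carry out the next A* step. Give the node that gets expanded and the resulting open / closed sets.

step 1: expand (5,1) (f=11, h=9) → closed; open now [(4,1) g=3 f=11, (5,2) g=3 f=11, (6,1) g=1 f=11, (7,0) g=1 f=13]

expanded=(5,1); open=[(4,1) g=3 f=11, (5,2) g=3 f=11, (6,1) g=1 f=11, (7,0) g=1 f=13]; closed=[(5,0), (5,1), (6,0)]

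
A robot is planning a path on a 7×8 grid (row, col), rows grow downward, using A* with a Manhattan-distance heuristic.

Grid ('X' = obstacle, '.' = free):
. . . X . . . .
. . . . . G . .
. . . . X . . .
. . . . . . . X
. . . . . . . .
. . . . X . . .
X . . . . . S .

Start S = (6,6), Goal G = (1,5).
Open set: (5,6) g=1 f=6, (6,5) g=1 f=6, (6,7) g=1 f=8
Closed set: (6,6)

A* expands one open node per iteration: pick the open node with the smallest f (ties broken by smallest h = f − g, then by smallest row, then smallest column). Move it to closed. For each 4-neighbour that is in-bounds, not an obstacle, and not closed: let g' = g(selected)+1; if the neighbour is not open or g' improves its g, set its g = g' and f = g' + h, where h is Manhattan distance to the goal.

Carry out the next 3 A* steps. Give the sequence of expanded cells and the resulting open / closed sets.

order=[(5,6) → (4,6) → (3,6)]; open=[(2,6) g=4 f=6, (3,5) g=4 f=6, (4,5) g=3 f=6, (4,7) g=3 f=8, (5,5) g=2 f=6, (5,7) g=2 f=8, (6,5) g=1 f=6, (6,7) g=1 f=8]; closed=[(3,6), (4,6), (5,6), (6,6)]

step 1: expand (5,6) (f=6, h=5) → closed; open now [(4,6) g=2 f=6, (5,5) g=2 f=6, (5,7) g=2 f=8, (6,5) g=1 f=6, (6,7) g=1 f=8]
step 2: expand (4,6) (f=6, h=4) → closed; open now [(3,6) g=3 f=6, (4,5) g=3 f=6, (4,7) g=3 f=8, (5,5) g=2 f=6, (5,7) g=2 f=8, (6,5) g=1 f=6, (6,7) g=1 f=8]
step 3: expand (3,6) (f=6, h=3) → closed; open now [(2,6) g=4 f=6, (3,5) g=4 f=6, (4,5) g=3 f=6, (4,7) g=3 f=8, (5,5) g=2 f=6, (5,7) g=2 f=8, (6,5) g=1 f=6, (6,7) g=1 f=8]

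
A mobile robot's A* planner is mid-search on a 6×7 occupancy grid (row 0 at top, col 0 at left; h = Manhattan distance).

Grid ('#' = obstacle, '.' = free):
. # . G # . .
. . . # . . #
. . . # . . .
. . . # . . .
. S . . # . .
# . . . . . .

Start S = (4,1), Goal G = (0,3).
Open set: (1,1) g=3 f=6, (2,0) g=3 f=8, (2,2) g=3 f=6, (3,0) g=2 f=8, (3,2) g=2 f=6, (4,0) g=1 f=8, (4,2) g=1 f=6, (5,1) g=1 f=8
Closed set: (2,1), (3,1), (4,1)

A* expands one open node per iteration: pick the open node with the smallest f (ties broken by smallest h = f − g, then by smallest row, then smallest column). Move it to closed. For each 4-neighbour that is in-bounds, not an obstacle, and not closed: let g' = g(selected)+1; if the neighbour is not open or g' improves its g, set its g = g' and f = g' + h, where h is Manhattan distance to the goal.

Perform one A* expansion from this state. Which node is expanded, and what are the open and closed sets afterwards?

step 1: expand (1,1) (f=6, h=3) → closed; open now [(1,0) g=4 f=8, (1,2) g=4 f=6, (2,0) g=3 f=8, (2,2) g=3 f=6, (3,0) g=2 f=8, (3,2) g=2 f=6, (4,0) g=1 f=8, (4,2) g=1 f=6, (5,1) g=1 f=8]

expanded=(1,1); open=[(1,0) g=4 f=8, (1,2) g=4 f=6, (2,0) g=3 f=8, (2,2) g=3 f=6, (3,0) g=2 f=8, (3,2) g=2 f=6, (4,0) g=1 f=8, (4,2) g=1 f=6, (5,1) g=1 f=8]; closed=[(1,1), (2,1), (3,1), (4,1)]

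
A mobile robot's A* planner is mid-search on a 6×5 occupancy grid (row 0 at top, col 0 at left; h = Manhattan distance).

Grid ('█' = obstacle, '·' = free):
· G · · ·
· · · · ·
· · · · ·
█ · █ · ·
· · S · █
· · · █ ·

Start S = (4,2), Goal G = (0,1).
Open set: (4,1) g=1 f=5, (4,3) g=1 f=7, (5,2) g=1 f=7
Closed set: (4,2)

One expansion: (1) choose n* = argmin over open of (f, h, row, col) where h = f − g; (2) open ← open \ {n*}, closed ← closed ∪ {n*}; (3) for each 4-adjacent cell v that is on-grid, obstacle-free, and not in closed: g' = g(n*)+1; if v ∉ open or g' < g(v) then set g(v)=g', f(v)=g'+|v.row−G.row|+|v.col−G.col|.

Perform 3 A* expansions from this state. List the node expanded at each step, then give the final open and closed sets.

step 1: expand (4,1) (f=5, h=4) → closed; open now [(3,1) g=2 f=5, (4,0) g=2 f=7, (4,3) g=1 f=7, (5,1) g=2 f=7, (5,2) g=1 f=7]
step 2: expand (3,1) (f=5, h=3) → closed; open now [(2,1) g=3 f=5, (4,0) g=2 f=7, (4,3) g=1 f=7, (5,1) g=2 f=7, (5,2) g=1 f=7]
step 3: expand (2,1) (f=5, h=2) → closed; open now [(1,1) g=4 f=5, (2,0) g=4 f=7, (2,2) g=4 f=7, (4,0) g=2 f=7, (4,3) g=1 f=7, (5,1) g=2 f=7, (5,2) g=1 f=7]

order=[(4,1) → (3,1) → (2,1)]; open=[(1,1) g=4 f=5, (2,0) g=4 f=7, (2,2) g=4 f=7, (4,0) g=2 f=7, (4,3) g=1 f=7, (5,1) g=2 f=7, (5,2) g=1 f=7]; closed=[(2,1), (3,1), (4,1), (4,2)]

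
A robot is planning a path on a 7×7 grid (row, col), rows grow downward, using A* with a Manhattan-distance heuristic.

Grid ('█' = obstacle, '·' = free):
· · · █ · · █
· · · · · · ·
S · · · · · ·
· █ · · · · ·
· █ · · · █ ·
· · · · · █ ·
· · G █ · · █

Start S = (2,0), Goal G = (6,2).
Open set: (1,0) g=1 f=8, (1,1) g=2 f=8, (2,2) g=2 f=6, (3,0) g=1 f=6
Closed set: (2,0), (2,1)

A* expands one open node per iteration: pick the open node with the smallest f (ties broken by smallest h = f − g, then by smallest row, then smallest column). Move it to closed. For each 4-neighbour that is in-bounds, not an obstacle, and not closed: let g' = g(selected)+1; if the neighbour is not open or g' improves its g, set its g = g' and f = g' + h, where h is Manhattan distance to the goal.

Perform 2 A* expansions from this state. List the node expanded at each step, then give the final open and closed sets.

step 1: expand (2,2) (f=6, h=4) → closed; open now [(1,0) g=1 f=8, (1,1) g=2 f=8, (1,2) g=3 f=8, (2,3) g=3 f=8, (3,0) g=1 f=6, (3,2) g=3 f=6]
step 2: expand (3,2) (f=6, h=3) → closed; open now [(1,0) g=1 f=8, (1,1) g=2 f=8, (1,2) g=3 f=8, (2,3) g=3 f=8, (3,0) g=1 f=6, (3,3) g=4 f=8, (4,2) g=4 f=6]

order=[(2,2) → (3,2)]; open=[(1,0) g=1 f=8, (1,1) g=2 f=8, (1,2) g=3 f=8, (2,3) g=3 f=8, (3,0) g=1 f=6, (3,3) g=4 f=8, (4,2) g=4 f=6]; closed=[(2,0), (2,1), (2,2), (3,2)]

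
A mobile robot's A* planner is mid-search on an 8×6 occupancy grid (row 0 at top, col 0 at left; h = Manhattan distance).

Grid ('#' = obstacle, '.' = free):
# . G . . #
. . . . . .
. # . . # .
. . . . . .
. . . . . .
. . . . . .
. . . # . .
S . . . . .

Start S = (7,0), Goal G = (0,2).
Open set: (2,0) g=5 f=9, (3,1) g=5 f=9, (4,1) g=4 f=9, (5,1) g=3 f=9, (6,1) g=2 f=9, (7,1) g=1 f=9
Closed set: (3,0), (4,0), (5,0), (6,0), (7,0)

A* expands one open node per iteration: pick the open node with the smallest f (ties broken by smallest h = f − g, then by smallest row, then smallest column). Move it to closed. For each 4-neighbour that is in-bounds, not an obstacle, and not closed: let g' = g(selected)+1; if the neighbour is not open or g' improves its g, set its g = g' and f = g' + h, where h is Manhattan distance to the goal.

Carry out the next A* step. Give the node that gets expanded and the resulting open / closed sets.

step 1: expand (2,0) (f=9, h=4) → closed; open now [(1,0) g=6 f=9, (3,1) g=5 f=9, (4,1) g=4 f=9, (5,1) g=3 f=9, (6,1) g=2 f=9, (7,1) g=1 f=9]

expanded=(2,0); open=[(1,0) g=6 f=9, (3,1) g=5 f=9, (4,1) g=4 f=9, (5,1) g=3 f=9, (6,1) g=2 f=9, (7,1) g=1 f=9]; closed=[(2,0), (3,0), (4,0), (5,0), (6,0), (7,0)]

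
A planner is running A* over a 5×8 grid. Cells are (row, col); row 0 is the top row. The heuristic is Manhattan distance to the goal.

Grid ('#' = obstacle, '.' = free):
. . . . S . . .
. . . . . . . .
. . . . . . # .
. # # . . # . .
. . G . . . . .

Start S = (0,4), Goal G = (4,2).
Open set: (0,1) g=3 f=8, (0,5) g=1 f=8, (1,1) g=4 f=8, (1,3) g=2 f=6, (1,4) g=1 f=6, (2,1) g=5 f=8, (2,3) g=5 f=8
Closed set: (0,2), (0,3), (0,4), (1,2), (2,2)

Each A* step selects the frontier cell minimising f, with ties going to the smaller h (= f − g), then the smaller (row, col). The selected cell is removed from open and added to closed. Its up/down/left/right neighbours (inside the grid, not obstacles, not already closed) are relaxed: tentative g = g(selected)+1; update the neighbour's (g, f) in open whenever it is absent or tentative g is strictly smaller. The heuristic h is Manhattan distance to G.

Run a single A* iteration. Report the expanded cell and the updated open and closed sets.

expanded=(1,3); open=[(0,1) g=3 f=8, (0,5) g=1 f=8, (1,1) g=4 f=8, (1,4) g=1 f=6, (2,1) g=5 f=8, (2,3) g=3 f=6]; closed=[(0,2), (0,3), (0,4), (1,2), (1,3), (2,2)]

step 1: expand (1,3) (f=6, h=4) → closed; open now [(0,1) g=3 f=8, (0,5) g=1 f=8, (1,1) g=4 f=8, (1,4) g=1 f=6, (2,1) g=5 f=8, (2,3) g=3 f=6]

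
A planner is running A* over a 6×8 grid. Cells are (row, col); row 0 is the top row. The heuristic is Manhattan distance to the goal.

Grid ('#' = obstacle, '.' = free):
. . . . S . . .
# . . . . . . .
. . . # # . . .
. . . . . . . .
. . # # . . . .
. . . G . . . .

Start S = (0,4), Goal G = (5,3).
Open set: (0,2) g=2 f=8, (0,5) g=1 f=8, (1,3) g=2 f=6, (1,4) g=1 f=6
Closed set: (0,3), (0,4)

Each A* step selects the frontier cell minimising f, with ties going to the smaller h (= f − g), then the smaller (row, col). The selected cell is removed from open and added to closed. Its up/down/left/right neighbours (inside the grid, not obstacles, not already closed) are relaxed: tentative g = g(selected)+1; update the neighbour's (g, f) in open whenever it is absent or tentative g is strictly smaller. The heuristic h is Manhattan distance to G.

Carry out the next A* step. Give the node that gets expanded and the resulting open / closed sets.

step 1: expand (1,3) (f=6, h=4) → closed; open now [(0,2) g=2 f=8, (0,5) g=1 f=8, (1,2) g=3 f=8, (1,4) g=1 f=6]

expanded=(1,3); open=[(0,2) g=2 f=8, (0,5) g=1 f=8, (1,2) g=3 f=8, (1,4) g=1 f=6]; closed=[(0,3), (0,4), (1,3)]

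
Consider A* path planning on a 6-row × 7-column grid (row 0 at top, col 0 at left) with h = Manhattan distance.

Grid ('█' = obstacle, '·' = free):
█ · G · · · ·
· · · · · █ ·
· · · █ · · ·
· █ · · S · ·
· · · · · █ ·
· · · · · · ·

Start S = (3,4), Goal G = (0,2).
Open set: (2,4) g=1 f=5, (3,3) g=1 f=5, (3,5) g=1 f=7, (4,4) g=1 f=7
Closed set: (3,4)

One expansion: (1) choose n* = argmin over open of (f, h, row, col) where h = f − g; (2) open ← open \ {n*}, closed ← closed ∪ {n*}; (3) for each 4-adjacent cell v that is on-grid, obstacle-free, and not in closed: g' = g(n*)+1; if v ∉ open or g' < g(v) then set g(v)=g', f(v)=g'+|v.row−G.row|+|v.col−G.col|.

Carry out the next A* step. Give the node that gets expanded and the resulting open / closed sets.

expanded=(2,4); open=[(1,4) g=2 f=5, (2,5) g=2 f=7, (3,3) g=1 f=5, (3,5) g=1 f=7, (4,4) g=1 f=7]; closed=[(2,4), (3,4)]

step 1: expand (2,4) (f=5, h=4) → closed; open now [(1,4) g=2 f=5, (2,5) g=2 f=7, (3,3) g=1 f=5, (3,5) g=1 f=7, (4,4) g=1 f=7]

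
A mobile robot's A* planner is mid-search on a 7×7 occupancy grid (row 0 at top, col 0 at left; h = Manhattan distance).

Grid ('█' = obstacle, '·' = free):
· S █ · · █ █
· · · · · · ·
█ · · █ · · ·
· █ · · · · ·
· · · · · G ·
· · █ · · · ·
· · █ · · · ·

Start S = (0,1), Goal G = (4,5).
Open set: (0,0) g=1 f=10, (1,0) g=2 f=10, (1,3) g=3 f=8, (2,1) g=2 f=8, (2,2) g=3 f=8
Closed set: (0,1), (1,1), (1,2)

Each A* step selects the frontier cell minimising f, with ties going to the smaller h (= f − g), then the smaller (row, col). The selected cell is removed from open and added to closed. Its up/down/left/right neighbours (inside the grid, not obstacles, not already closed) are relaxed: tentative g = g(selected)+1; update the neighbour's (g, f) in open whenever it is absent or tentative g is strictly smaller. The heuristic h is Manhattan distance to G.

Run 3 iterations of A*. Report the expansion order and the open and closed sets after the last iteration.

order=[(1,3) → (1,4) → (1,5)]; open=[(0,0) g=1 f=10, (0,3) g=4 f=10, (0,4) g=5 f=10, (1,0) g=2 f=10, (1,6) g=6 f=10, (2,1) g=2 f=8, (2,2) g=3 f=8, (2,4) g=5 f=8, (2,5) g=6 f=8]; closed=[(0,1), (1,1), (1,2), (1,3), (1,4), (1,5)]

step 1: expand (1,3) (f=8, h=5) → closed; open now [(0,0) g=1 f=10, (0,3) g=4 f=10, (1,0) g=2 f=10, (1,4) g=4 f=8, (2,1) g=2 f=8, (2,2) g=3 f=8]
step 2: expand (1,4) (f=8, h=4) → closed; open now [(0,0) g=1 f=10, (0,3) g=4 f=10, (0,4) g=5 f=10, (1,0) g=2 f=10, (1,5) g=5 f=8, (2,1) g=2 f=8, (2,2) g=3 f=8, (2,4) g=5 f=8]
step 3: expand (1,5) (f=8, h=3) → closed; open now [(0,0) g=1 f=10, (0,3) g=4 f=10, (0,4) g=5 f=10, (1,0) g=2 f=10, (1,6) g=6 f=10, (2,1) g=2 f=8, (2,2) g=3 f=8, (2,4) g=5 f=8, (2,5) g=6 f=8]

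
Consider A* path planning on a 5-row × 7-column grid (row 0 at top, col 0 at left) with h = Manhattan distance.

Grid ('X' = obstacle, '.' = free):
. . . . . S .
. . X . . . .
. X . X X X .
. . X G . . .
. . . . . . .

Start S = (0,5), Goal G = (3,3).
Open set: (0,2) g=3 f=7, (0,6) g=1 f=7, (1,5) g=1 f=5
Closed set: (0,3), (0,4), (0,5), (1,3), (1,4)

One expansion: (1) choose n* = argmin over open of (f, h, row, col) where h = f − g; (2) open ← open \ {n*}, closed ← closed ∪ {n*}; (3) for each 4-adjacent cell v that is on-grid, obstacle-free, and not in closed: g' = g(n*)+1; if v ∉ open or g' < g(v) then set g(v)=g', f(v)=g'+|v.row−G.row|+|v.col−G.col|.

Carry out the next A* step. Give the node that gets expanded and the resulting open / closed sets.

step 1: expand (1,5) (f=5, h=4) → closed; open now [(0,2) g=3 f=7, (0,6) g=1 f=7, (1,6) g=2 f=7]

expanded=(1,5); open=[(0,2) g=3 f=7, (0,6) g=1 f=7, (1,6) g=2 f=7]; closed=[(0,3), (0,4), (0,5), (1,3), (1,4), (1,5)]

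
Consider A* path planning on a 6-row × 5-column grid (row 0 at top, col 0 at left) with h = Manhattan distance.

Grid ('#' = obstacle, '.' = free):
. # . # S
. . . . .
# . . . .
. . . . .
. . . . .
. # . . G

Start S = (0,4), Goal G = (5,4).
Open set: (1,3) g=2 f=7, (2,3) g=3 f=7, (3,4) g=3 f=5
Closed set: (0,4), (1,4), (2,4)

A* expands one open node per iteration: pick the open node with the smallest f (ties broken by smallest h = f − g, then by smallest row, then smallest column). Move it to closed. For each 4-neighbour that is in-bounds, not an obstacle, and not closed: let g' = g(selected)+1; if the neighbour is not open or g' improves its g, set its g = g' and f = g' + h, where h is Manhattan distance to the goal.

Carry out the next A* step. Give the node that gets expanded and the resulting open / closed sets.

step 1: expand (3,4) (f=5, h=2) → closed; open now [(1,3) g=2 f=7, (2,3) g=3 f=7, (3,3) g=4 f=7, (4,4) g=4 f=5]

expanded=(3,4); open=[(1,3) g=2 f=7, (2,3) g=3 f=7, (3,3) g=4 f=7, (4,4) g=4 f=5]; closed=[(0,4), (1,4), (2,4), (3,4)]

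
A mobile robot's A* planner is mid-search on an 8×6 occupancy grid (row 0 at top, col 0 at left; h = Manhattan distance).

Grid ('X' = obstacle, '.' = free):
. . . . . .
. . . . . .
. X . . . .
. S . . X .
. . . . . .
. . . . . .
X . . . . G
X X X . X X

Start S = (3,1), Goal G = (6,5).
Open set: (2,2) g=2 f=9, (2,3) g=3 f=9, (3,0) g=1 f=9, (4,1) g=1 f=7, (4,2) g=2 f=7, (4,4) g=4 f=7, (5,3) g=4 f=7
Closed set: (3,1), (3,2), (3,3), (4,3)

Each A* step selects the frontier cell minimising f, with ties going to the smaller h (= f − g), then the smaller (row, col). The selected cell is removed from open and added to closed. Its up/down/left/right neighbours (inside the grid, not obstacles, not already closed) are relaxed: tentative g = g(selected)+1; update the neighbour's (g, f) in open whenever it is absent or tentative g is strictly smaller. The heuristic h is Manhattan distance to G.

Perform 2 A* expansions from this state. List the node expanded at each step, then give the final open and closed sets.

step 1: expand (4,4) (f=7, h=3) → closed; open now [(2,2) g=2 f=9, (2,3) g=3 f=9, (3,0) g=1 f=9, (4,1) g=1 f=7, (4,2) g=2 f=7, (4,5) g=5 f=7, (5,3) g=4 f=7, (5,4) g=5 f=7]
step 2: expand (4,5) (f=7, h=2) → closed; open now [(2,2) g=2 f=9, (2,3) g=3 f=9, (3,0) g=1 f=9, (3,5) g=6 f=9, (4,1) g=1 f=7, (4,2) g=2 f=7, (5,3) g=4 f=7, (5,4) g=5 f=7, (5,5) g=6 f=7]

order=[(4,4) → (4,5)]; open=[(2,2) g=2 f=9, (2,3) g=3 f=9, (3,0) g=1 f=9, (3,5) g=6 f=9, (4,1) g=1 f=7, (4,2) g=2 f=7, (5,3) g=4 f=7, (5,4) g=5 f=7, (5,5) g=6 f=7]; closed=[(3,1), (3,2), (3,3), (4,3), (4,4), (4,5)]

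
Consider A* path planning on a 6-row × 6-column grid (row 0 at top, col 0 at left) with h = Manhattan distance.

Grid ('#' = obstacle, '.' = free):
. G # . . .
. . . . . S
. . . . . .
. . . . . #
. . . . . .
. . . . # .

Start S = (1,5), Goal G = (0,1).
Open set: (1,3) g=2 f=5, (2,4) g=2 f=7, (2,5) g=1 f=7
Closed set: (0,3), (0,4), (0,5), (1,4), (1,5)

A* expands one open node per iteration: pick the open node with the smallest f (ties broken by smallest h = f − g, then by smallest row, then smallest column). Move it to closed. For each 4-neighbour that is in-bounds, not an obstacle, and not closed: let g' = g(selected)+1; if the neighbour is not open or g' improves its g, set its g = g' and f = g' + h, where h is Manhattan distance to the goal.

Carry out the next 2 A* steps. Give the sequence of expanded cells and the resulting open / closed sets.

order=[(1,3) → (1,2)]; open=[(1,1) g=4 f=5, (2,2) g=4 f=7, (2,3) g=3 f=7, (2,4) g=2 f=7, (2,5) g=1 f=7]; closed=[(0,3), (0,4), (0,5), (1,2), (1,3), (1,4), (1,5)]

step 1: expand (1,3) (f=5, h=3) → closed; open now [(1,2) g=3 f=5, (2,3) g=3 f=7, (2,4) g=2 f=7, (2,5) g=1 f=7]
step 2: expand (1,2) (f=5, h=2) → closed; open now [(1,1) g=4 f=5, (2,2) g=4 f=7, (2,3) g=3 f=7, (2,4) g=2 f=7, (2,5) g=1 f=7]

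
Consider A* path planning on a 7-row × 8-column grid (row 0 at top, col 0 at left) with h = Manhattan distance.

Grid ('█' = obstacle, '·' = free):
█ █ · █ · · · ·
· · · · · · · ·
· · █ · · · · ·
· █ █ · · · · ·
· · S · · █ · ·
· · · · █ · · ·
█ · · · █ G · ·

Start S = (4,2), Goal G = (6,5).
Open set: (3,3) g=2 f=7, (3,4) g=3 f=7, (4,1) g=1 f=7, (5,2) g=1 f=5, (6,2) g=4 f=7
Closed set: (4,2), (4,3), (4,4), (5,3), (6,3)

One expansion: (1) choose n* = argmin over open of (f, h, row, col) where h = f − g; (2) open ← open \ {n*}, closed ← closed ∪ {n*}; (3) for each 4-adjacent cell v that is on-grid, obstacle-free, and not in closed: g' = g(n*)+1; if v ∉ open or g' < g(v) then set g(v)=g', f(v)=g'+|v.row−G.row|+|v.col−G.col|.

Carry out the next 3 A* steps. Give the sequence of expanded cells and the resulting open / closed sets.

order=[(5,2) → (6,2) → (3,4)]; open=[(2,4) g=4 f=9, (3,3) g=2 f=7, (3,5) g=4 f=7, (4,1) g=1 f=7, (5,1) g=2 f=7, (6,1) g=3 f=7]; closed=[(3,4), (4,2), (4,3), (4,4), (5,2), (5,3), (6,2), (6,3)]

step 1: expand (5,2) (f=5, h=4) → closed; open now [(3,3) g=2 f=7, (3,4) g=3 f=7, (4,1) g=1 f=7, (5,1) g=2 f=7, (6,2) g=2 f=5]
step 2: expand (6,2) (f=5, h=3) → closed; open now [(3,3) g=2 f=7, (3,4) g=3 f=7, (4,1) g=1 f=7, (5,1) g=2 f=7, (6,1) g=3 f=7]
step 3: expand (3,4) (f=7, h=4) → closed; open now [(2,4) g=4 f=9, (3,3) g=2 f=7, (3,5) g=4 f=7, (4,1) g=1 f=7, (5,1) g=2 f=7, (6,1) g=3 f=7]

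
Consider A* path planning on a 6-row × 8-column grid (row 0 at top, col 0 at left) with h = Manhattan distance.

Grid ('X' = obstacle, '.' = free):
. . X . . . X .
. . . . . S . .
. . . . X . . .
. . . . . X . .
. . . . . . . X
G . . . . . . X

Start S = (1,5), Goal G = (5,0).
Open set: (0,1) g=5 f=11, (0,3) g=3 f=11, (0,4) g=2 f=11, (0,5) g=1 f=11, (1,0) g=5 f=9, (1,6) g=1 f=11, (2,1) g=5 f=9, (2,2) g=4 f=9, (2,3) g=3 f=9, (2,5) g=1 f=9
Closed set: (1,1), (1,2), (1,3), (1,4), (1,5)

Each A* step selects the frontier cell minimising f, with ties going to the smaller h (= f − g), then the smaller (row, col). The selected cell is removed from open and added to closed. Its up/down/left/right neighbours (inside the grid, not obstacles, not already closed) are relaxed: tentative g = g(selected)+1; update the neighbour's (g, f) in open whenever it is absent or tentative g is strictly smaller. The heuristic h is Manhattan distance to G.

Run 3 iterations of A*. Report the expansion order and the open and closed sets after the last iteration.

order=[(1,0) → (2,0) → (3,0)]; open=[(0,0) g=6 f=11, (0,1) g=5 f=11, (0,3) g=3 f=11, (0,4) g=2 f=11, (0,5) g=1 f=11, (1,6) g=1 f=11, (2,1) g=5 f=9, (2,2) g=4 f=9, (2,3) g=3 f=9, (2,5) g=1 f=9, (3,1) g=8 f=11, (4,0) g=8 f=9]; closed=[(1,0), (1,1), (1,2), (1,3), (1,4), (1,5), (2,0), (3,0)]

step 1: expand (1,0) (f=9, h=4) → closed; open now [(0,0) g=6 f=11, (0,1) g=5 f=11, (0,3) g=3 f=11, (0,4) g=2 f=11, (0,5) g=1 f=11, (1,6) g=1 f=11, (2,0) g=6 f=9, (2,1) g=5 f=9, (2,2) g=4 f=9, (2,3) g=3 f=9, (2,5) g=1 f=9]
step 2: expand (2,0) (f=9, h=3) → closed; open now [(0,0) g=6 f=11, (0,1) g=5 f=11, (0,3) g=3 f=11, (0,4) g=2 f=11, (0,5) g=1 f=11, (1,6) g=1 f=11, (2,1) g=5 f=9, (2,2) g=4 f=9, (2,3) g=3 f=9, (2,5) g=1 f=9, (3,0) g=7 f=9]
step 3: expand (3,0) (f=9, h=2) → closed; open now [(0,0) g=6 f=11, (0,1) g=5 f=11, (0,3) g=3 f=11, (0,4) g=2 f=11, (0,5) g=1 f=11, (1,6) g=1 f=11, (2,1) g=5 f=9, (2,2) g=4 f=9, (2,3) g=3 f=9, (2,5) g=1 f=9, (3,1) g=8 f=11, (4,0) g=8 f=9]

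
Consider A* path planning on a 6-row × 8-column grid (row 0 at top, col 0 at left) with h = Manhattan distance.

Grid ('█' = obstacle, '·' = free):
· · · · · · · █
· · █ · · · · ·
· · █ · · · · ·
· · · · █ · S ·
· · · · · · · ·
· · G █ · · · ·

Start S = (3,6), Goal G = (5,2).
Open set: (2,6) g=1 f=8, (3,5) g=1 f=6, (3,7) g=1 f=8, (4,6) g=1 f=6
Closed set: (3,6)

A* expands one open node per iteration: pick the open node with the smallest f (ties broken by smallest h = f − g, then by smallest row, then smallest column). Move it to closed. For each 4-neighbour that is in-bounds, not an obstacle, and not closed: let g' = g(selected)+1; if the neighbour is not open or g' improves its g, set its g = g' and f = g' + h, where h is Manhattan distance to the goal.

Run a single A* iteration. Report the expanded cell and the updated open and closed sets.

step 1: expand (3,5) (f=6, h=5) → closed; open now [(2,5) g=2 f=8, (2,6) g=1 f=8, (3,7) g=1 f=8, (4,5) g=2 f=6, (4,6) g=1 f=6]

expanded=(3,5); open=[(2,5) g=2 f=8, (2,6) g=1 f=8, (3,7) g=1 f=8, (4,5) g=2 f=6, (4,6) g=1 f=6]; closed=[(3,5), (3,6)]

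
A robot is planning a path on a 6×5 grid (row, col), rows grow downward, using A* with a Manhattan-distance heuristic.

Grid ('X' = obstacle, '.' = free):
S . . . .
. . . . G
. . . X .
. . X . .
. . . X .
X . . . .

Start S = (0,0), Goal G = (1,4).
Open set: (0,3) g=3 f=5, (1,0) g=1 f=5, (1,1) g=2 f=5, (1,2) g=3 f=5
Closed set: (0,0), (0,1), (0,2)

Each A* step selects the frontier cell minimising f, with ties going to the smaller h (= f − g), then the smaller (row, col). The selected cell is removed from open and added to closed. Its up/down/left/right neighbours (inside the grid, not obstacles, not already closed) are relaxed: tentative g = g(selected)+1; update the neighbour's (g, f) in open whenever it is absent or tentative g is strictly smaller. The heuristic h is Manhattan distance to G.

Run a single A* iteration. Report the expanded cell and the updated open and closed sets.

step 1: expand (0,3) (f=5, h=2) → closed; open now [(0,4) g=4 f=5, (1,0) g=1 f=5, (1,1) g=2 f=5, (1,2) g=3 f=5, (1,3) g=4 f=5]

expanded=(0,3); open=[(0,4) g=4 f=5, (1,0) g=1 f=5, (1,1) g=2 f=5, (1,2) g=3 f=5, (1,3) g=4 f=5]; closed=[(0,0), (0,1), (0,2), (0,3)]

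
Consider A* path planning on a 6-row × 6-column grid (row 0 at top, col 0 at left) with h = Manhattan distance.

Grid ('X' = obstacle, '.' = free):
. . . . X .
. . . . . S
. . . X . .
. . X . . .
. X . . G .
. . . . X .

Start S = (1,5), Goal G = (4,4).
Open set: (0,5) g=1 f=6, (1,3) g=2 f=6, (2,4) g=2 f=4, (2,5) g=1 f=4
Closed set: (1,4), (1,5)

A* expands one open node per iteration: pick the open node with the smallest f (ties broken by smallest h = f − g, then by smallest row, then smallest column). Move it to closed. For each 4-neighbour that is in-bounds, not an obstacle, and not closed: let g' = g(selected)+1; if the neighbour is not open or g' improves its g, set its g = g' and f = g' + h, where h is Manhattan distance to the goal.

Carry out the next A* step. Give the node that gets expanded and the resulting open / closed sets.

expanded=(2,4); open=[(0,5) g=1 f=6, (1,3) g=2 f=6, (2,5) g=1 f=4, (3,4) g=3 f=4]; closed=[(1,4), (1,5), (2,4)]

step 1: expand (2,4) (f=4, h=2) → closed; open now [(0,5) g=1 f=6, (1,3) g=2 f=6, (2,5) g=1 f=4, (3,4) g=3 f=4]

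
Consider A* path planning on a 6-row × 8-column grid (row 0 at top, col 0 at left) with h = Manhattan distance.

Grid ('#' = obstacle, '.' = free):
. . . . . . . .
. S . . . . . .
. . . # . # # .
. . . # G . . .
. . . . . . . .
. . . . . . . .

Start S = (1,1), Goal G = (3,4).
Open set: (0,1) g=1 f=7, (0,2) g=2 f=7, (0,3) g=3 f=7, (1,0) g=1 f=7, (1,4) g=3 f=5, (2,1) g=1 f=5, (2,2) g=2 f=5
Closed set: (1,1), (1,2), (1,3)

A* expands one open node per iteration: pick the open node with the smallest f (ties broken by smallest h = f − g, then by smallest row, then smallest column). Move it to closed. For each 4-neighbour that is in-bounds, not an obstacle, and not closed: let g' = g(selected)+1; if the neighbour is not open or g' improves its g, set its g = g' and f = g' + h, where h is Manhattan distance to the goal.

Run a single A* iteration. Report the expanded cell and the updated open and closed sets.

expanded=(1,4); open=[(0,1) g=1 f=7, (0,2) g=2 f=7, (0,3) g=3 f=7, (0,4) g=4 f=7, (1,0) g=1 f=7, (1,5) g=4 f=7, (2,1) g=1 f=5, (2,2) g=2 f=5, (2,4) g=4 f=5]; closed=[(1,1), (1,2), (1,3), (1,4)]

step 1: expand (1,4) (f=5, h=2) → closed; open now [(0,1) g=1 f=7, (0,2) g=2 f=7, (0,3) g=3 f=7, (0,4) g=4 f=7, (1,0) g=1 f=7, (1,5) g=4 f=7, (2,1) g=1 f=5, (2,2) g=2 f=5, (2,4) g=4 f=5]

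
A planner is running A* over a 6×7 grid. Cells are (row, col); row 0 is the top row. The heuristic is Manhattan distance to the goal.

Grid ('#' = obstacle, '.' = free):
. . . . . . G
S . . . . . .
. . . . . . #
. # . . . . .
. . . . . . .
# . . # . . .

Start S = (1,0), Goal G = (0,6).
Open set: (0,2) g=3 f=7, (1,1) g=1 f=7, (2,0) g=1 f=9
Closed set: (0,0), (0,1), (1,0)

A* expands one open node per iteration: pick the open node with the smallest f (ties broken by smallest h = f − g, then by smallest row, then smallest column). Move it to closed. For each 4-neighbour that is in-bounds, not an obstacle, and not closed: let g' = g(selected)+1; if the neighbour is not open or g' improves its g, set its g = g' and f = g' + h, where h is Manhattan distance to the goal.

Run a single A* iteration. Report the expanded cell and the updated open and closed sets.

expanded=(0,2); open=[(0,3) g=4 f=7, (1,1) g=1 f=7, (1,2) g=4 f=9, (2,0) g=1 f=9]; closed=[(0,0), (0,1), (0,2), (1,0)]

step 1: expand (0,2) (f=7, h=4) → closed; open now [(0,3) g=4 f=7, (1,1) g=1 f=7, (1,2) g=4 f=9, (2,0) g=1 f=9]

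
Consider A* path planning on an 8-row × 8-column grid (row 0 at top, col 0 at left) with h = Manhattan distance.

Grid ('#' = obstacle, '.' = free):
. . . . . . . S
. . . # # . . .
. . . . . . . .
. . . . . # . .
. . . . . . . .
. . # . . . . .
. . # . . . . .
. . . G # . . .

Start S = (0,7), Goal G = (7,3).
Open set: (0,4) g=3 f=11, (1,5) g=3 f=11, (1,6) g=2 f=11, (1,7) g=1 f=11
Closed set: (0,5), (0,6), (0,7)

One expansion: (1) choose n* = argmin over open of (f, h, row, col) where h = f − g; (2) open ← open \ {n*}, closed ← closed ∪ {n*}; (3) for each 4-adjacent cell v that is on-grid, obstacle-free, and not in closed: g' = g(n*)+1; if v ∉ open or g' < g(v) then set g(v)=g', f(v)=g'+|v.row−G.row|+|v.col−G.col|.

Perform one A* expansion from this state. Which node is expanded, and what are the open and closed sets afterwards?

step 1: expand (0,4) (f=11, h=8) → closed; open now [(0,3) g=4 f=11, (1,5) g=3 f=11, (1,6) g=2 f=11, (1,7) g=1 f=11]

expanded=(0,4); open=[(0,3) g=4 f=11, (1,5) g=3 f=11, (1,6) g=2 f=11, (1,7) g=1 f=11]; closed=[(0,4), (0,5), (0,6), (0,7)]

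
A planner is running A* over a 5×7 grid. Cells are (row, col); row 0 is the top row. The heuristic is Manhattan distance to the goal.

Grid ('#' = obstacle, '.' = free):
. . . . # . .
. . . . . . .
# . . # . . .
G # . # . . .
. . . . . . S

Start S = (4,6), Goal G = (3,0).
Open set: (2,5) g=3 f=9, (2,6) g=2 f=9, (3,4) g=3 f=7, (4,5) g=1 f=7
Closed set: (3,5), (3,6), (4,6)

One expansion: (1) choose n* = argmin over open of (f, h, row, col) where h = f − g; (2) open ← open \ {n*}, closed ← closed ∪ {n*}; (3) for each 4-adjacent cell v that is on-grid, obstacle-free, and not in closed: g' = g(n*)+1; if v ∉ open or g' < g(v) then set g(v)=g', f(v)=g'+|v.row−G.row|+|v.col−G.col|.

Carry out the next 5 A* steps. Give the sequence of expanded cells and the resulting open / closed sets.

order=[(3,4) → (4,5) → (4,4) → (4,3) → (4,2)]; open=[(2,4) g=4 f=9, (2,5) g=3 f=9, (2,6) g=2 f=9, (3,2) g=5 f=7, (4,1) g=5 f=7]; closed=[(3,4), (3,5), (3,6), (4,2), (4,3), (4,4), (4,5), (4,6)]

step 1: expand (3,4) (f=7, h=4) → closed; open now [(2,4) g=4 f=9, (2,5) g=3 f=9, (2,6) g=2 f=9, (4,4) g=4 f=9, (4,5) g=1 f=7]
step 2: expand (4,5) (f=7, h=6) → closed; open now [(2,4) g=4 f=9, (2,5) g=3 f=9, (2,6) g=2 f=9, (4,4) g=2 f=7]
step 3: expand (4,4) (f=7, h=5) → closed; open now [(2,4) g=4 f=9, (2,5) g=3 f=9, (2,6) g=2 f=9, (4,3) g=3 f=7]
step 4: expand (4,3) (f=7, h=4) → closed; open now [(2,4) g=4 f=9, (2,5) g=3 f=9, (2,6) g=2 f=9, (4,2) g=4 f=7]
step 5: expand (4,2) (f=7, h=3) → closed; open now [(2,4) g=4 f=9, (2,5) g=3 f=9, (2,6) g=2 f=9, (3,2) g=5 f=7, (4,1) g=5 f=7]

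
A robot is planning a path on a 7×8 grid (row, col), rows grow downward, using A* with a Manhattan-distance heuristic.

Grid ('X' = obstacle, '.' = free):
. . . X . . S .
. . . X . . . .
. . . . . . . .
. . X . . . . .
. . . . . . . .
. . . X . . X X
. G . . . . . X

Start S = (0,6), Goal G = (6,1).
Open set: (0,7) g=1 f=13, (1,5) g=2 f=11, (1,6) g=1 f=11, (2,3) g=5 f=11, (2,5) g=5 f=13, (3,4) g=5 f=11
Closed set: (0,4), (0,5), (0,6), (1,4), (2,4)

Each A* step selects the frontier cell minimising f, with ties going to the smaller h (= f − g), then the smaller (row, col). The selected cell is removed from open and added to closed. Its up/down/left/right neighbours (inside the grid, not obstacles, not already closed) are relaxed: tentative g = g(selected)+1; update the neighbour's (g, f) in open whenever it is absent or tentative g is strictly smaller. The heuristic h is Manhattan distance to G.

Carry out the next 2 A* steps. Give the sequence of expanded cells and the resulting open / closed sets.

step 1: expand (2,3) (f=11, h=6) → closed; open now [(0,7) g=1 f=13, (1,5) g=2 f=11, (1,6) g=1 f=11, (2,2) g=6 f=11, (2,5) g=5 f=13, (3,3) g=6 f=11, (3,4) g=5 f=11]
step 2: expand (2,2) (f=11, h=5) → closed; open now [(0,7) g=1 f=13, (1,2) g=7 f=13, (1,5) g=2 f=11, (1,6) g=1 f=11, (2,1) g=7 f=11, (2,5) g=5 f=13, (3,3) g=6 f=11, (3,4) g=5 f=11]

order=[(2,3) → (2,2)]; open=[(0,7) g=1 f=13, (1,2) g=7 f=13, (1,5) g=2 f=11, (1,6) g=1 f=11, (2,1) g=7 f=11, (2,5) g=5 f=13, (3,3) g=6 f=11, (3,4) g=5 f=11]; closed=[(0,4), (0,5), (0,6), (1,4), (2,2), (2,3), (2,4)]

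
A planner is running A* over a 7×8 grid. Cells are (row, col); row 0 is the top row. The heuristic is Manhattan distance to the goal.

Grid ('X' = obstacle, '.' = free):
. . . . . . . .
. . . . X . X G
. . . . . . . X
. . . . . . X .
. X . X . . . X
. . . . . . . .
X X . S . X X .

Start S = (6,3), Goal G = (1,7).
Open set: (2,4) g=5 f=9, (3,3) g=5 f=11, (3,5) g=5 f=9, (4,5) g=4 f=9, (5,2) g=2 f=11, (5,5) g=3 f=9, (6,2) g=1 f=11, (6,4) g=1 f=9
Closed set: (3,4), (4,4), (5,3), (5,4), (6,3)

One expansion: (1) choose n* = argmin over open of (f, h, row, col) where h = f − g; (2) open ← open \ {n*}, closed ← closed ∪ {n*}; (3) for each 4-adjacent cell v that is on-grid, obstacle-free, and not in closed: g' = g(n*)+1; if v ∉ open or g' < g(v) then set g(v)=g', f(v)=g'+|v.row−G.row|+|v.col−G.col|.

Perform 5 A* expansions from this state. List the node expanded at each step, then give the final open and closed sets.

order=[(2,4) → (2,5) → (1,5) → (2,6) → (3,5)]; open=[(0,5) g=8 f=11, (2,3) g=6 f=11, (3,3) g=5 f=11, (4,5) g=4 f=9, (5,2) g=2 f=11, (5,5) g=3 f=9, (6,2) g=1 f=11, (6,4) g=1 f=9]; closed=[(1,5), (2,4), (2,5), (2,6), (3,4), (3,5), (4,4), (5,3), (5,4), (6,3)]

step 1: expand (2,4) (f=9, h=4) → closed; open now [(2,3) g=6 f=11, (2,5) g=6 f=9, (3,3) g=5 f=11, (3,5) g=5 f=9, (4,5) g=4 f=9, (5,2) g=2 f=11, (5,5) g=3 f=9, (6,2) g=1 f=11, (6,4) g=1 f=9]
step 2: expand (2,5) (f=9, h=3) → closed; open now [(1,5) g=7 f=9, (2,3) g=6 f=11, (2,6) g=7 f=9, (3,3) g=5 f=11, (3,5) g=5 f=9, (4,5) g=4 f=9, (5,2) g=2 f=11, (5,5) g=3 f=9, (6,2) g=1 f=11, (6,4) g=1 f=9]
step 3: expand (1,5) (f=9, h=2) → closed; open now [(0,5) g=8 f=11, (2,3) g=6 f=11, (2,6) g=7 f=9, (3,3) g=5 f=11, (3,5) g=5 f=9, (4,5) g=4 f=9, (5,2) g=2 f=11, (5,5) g=3 f=9, (6,2) g=1 f=11, (6,4) g=1 f=9]
step 4: expand (2,6) (f=9, h=2) → closed; open now [(0,5) g=8 f=11, (2,3) g=6 f=11, (3,3) g=5 f=11, (3,5) g=5 f=9, (4,5) g=4 f=9, (5,2) g=2 f=11, (5,5) g=3 f=9, (6,2) g=1 f=11, (6,4) g=1 f=9]
step 5: expand (3,5) (f=9, h=4) → closed; open now [(0,5) g=8 f=11, (2,3) g=6 f=11, (3,3) g=5 f=11, (4,5) g=4 f=9, (5,2) g=2 f=11, (5,5) g=3 f=9, (6,2) g=1 f=11, (6,4) g=1 f=9]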